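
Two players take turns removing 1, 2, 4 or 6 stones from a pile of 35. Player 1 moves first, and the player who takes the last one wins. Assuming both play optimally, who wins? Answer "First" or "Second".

Second

W/L table (W = player to move can force a win):
i:   0  1  2  3  4  5  6  7  8  9 10 11 12 13 14 15 16 17 18 19 20 21 22 23 24 25 26 27 28 29 30 31 32 33 34 35
     L  W  W  L  W  W  W  W  L  W  W  L  W  W  W  W  L  W  W  L  W  W  W  W  L  W  W  L  W  W  W  W  L  W  W  L
Position 35 is L, so the second player wins.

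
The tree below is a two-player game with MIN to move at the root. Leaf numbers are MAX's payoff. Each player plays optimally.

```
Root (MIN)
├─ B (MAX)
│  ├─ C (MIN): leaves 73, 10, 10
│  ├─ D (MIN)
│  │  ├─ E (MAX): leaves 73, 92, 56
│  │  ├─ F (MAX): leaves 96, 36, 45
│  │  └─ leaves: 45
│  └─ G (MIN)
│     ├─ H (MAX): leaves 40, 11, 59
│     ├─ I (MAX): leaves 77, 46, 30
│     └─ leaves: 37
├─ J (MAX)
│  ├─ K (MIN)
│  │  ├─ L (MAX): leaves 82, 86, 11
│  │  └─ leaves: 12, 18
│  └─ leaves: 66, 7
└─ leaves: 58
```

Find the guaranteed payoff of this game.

C (MIN): min(73, 10, 10) = 10
E (MAX): max(73, 92, 56) = 92
F (MAX): max(96, 36, 45) = 96
D (MIN): min(92, 96, 45) = 45
H (MAX): max(40, 11, 59) = 59
I (MAX): max(77, 46, 30) = 77
G (MIN): min(59, 77, 37) = 37
B (MAX): max(10, 45, 37) = 45
L (MAX): max(82, 86, 11) = 86
K (MIN): min(86, 12, 18) = 12
J (MAX): max(12, 66, 7) = 66
Root (MIN): min(45, 66, 58) = 45

45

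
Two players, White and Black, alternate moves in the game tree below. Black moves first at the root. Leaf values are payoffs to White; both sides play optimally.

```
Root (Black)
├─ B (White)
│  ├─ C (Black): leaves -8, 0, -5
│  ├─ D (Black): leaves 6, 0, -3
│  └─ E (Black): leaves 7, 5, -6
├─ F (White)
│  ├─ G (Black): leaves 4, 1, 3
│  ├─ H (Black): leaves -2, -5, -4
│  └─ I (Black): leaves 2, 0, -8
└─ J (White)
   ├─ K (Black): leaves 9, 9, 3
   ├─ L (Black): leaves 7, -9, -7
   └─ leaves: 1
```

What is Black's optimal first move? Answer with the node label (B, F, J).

C (Black): min(-8, 0, -5) = -8
D (Black): min(6, 0, -3) = -3
E (Black): min(7, 5, -6) = -6
B (White): max(-8, -3, -6) = -3
G (Black): min(4, 1, 3) = 1
H (Black): min(-2, -5, -4) = -5
I (Black): min(2, 0, -8) = -8
F (White): max(1, -5, -8) = 1
K (Black): min(9, 9, 3) = 3
L (Black): min(7, -9, -7) = -9
J (White): max(3, -9, 1) = 3
Root (Black): min(-3, 1, 3) = -3
Black picks the child with the lowest value: B (value -3).

B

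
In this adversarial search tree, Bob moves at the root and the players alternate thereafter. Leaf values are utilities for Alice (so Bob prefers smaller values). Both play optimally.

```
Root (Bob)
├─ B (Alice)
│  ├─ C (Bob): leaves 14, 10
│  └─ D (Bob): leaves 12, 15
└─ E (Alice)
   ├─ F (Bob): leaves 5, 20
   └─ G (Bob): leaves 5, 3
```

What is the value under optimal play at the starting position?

C (Bob): min(14, 10) = 10
D (Bob): min(12, 15) = 12
B (Alice): max(10, 12) = 12
F (Bob): min(5, 20) = 5
G (Bob): min(5, 3) = 3
E (Alice): max(5, 3) = 5
Root (Bob): min(12, 5) = 5

5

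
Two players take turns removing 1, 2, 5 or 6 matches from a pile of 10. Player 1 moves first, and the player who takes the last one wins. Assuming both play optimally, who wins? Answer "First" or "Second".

Second

Mark each pile size as W (mover wins) or L (mover loses):
i:   0  1  2  3  4  5  6  7  8  9 10
     L  W  W  L  W  W  W  L  W  W  L
Position 10 is L, so the second player wins.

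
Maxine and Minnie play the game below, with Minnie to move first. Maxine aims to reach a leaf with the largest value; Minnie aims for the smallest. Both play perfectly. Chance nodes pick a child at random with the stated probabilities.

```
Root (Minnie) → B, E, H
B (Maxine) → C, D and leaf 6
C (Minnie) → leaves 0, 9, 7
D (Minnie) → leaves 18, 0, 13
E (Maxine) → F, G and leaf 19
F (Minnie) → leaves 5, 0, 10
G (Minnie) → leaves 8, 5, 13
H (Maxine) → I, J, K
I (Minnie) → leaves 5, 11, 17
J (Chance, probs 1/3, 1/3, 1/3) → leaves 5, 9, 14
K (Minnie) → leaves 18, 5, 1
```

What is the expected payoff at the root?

C (Minnie): min(0, 9, 7) = 0
D (Minnie): min(18, 0, 13) = 0
B (Maxine): max(0, 0, 6) = 6
F (Minnie): min(5, 0, 10) = 0
G (Minnie): min(8, 5, 13) = 5
E (Maxine): max(0, 5, 19) = 19
I (Minnie): min(5, 11, 17) = 5
J (Chance): 1/3·5 + 1/3·9 + 1/3·14 = 9.33
K (Minnie): min(18, 5, 1) = 1
H (Maxine): max(5, 9.33, 1) = 9.33
Root (Minnie): min(6, 19, 9.33) = 6

6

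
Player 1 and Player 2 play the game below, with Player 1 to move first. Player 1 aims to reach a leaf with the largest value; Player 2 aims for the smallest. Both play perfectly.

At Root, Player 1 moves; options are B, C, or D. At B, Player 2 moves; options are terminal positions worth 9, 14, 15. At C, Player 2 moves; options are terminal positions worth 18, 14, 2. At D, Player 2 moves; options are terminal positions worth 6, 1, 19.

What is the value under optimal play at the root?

B (Player 2): min(9, 14, 15) = 9
C (Player 2): min(18, 14, 2) = 2
D (Player 2): min(6, 1, 19) = 1
Root (Player 1): max(9, 2, 1) = 9

9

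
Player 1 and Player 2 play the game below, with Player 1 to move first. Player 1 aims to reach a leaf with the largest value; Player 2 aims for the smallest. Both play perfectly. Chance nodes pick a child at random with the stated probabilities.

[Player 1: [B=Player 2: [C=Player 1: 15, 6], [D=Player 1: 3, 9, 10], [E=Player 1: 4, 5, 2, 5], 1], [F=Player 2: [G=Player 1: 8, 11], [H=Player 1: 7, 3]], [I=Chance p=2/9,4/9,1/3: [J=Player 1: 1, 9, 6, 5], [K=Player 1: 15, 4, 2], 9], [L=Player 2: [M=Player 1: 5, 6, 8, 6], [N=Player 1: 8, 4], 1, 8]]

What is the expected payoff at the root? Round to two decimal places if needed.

C (Player 1): max(15, 6) = 15
D (Player 1): max(3, 9, 10) = 10
E (Player 1): max(4, 5, 2, 5) = 5
B (Player 2): min(15, 10, 5, 1) = 1
G (Player 1): max(8, 11) = 11
H (Player 1): max(7, 3) = 7
F (Player 2): min(11, 7) = 7
J (Player 1): max(1, 9, 6, 5) = 9
K (Player 1): max(15, 4, 2) = 15
I (Chance): 2/9·9 + 4/9·15 + 1/3·9 = 11.67
M (Player 1): max(5, 6, 8, 6) = 8
N (Player 1): max(8, 4) = 8
L (Player 2): min(8, 8, 1, 8) = 1
Root (Player 1): max(1, 7, 11.67, 1) = 11.67

11.67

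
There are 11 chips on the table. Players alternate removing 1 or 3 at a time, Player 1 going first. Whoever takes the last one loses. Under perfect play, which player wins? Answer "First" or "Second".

i:   0  1  2  3  4  5  6  7  8  9 10 11
     W  L  W  L  W  L  W  L  W  L  W  L
Position 11 is L, so the second player wins.

Second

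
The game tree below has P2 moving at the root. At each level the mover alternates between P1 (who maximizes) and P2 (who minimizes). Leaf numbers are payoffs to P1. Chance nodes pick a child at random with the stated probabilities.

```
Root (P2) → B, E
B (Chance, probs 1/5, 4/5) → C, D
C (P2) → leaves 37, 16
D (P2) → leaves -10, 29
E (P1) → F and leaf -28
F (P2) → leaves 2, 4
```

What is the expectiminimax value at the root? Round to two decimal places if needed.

C (P2): min(37, 16) = 16
D (P2): min(-10, 29) = -10
B (Chance): 1/5·16 + 4/5·-10 = -4.8
F (P2): min(2, 4) = 2
E (P1): max(2, -28) = 2
Root (P2): min(-4.8, 2) = -4.8

-4.8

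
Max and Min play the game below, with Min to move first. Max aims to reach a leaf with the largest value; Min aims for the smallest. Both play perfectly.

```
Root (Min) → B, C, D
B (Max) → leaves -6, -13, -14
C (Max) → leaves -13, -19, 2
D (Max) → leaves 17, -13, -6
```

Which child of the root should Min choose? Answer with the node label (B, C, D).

B

B (Max): max(-6, -13, -14) = -6
C (Max): max(-13, -19, 2) = 2
D (Max): max(17, -13, -6) = 17
Root (Min): min(-6, 2, 17) = -6
Min picks the child with the lowest value: B (value -6).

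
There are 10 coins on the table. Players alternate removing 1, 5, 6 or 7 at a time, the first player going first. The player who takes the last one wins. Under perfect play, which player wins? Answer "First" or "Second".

First

Mark each pile size as W (mover wins) or L (mover loses):
i:   0  1  2  3  4  5  6  7  8  9 10
     L  W  L  W  L  W  W  W  W  W  W
Position 10 is W, so the first player wins.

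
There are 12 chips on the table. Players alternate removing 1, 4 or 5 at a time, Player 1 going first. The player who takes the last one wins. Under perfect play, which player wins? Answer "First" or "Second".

First

W/L table (W = player to move can force a win):
i:   0  1  2  3  4  5  6  7  8  9 10 11 12
     L  W  L  W  W  W  W  W  L  W  L  W  W
Position 12 is W, so the first player wins.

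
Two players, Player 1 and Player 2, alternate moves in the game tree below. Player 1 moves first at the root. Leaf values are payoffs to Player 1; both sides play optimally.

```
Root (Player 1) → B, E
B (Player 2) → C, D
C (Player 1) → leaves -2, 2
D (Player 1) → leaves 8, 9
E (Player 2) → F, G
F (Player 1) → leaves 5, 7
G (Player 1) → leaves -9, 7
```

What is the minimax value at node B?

2

C: max(-2, 2) = 2
D: max(8, 9) = 9
B: min(2, 9) = 2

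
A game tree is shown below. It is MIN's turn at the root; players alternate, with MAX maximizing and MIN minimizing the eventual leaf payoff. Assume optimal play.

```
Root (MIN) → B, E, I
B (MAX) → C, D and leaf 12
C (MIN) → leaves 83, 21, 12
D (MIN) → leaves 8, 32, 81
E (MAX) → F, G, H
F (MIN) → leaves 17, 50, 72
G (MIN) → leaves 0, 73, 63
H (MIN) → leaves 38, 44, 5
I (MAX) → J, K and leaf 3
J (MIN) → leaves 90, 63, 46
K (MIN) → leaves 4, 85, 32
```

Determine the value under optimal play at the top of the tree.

12

C (MIN): min(83, 21, 12) = 12
D (MIN): min(8, 32, 81) = 8
B (MAX): max(12, 8, 12) = 12
F (MIN): min(17, 50, 72) = 17
G (MIN): min(0, 73, 63) = 0
H (MIN): min(38, 44, 5) = 5
E (MAX): max(17, 0, 5) = 17
J (MIN): min(90, 63, 46) = 46
K (MIN): min(4, 85, 32) = 4
I (MAX): max(46, 4, 3) = 46
Root (MIN): min(12, 17, 46) = 12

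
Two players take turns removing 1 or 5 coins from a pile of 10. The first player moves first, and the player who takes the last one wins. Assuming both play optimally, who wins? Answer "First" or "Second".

Positions where the player to move wins (W) vs loses (L):
i:   0  1  2  3  4  5  6  7  8  9 10
     L  W  L  W  L  W  L  W  L  W  L
Position 10 is L, so the second player wins.

Second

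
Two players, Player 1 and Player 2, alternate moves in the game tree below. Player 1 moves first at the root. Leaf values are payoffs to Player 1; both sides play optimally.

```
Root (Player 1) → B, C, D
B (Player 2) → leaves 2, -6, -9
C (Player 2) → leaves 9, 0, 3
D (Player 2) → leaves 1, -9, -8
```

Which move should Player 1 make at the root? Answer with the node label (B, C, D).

C

B (Player 2): min(2, -6, -9) = -9
C (Player 2): min(9, 0, 3) = 0
D (Player 2): min(1, -9, -8) = -9
Root (Player 1): max(-9, 0, -9) = 0
Player 1 picks the child with the highest value: C (value 0).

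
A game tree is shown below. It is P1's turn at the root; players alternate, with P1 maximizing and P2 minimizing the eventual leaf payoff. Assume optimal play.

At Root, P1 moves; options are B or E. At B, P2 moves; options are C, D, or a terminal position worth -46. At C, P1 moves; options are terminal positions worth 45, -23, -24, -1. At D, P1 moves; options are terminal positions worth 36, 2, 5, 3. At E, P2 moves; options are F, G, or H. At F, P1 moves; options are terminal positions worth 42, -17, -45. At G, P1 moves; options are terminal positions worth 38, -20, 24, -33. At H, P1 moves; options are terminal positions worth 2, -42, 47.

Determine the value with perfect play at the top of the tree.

38

C (P1): max(45, -23, -24, -1) = 45
D (P1): max(36, 2, 5, 3) = 36
B (P2): min(45, 36, -46) = -46
F (P1): max(42, -17, -45) = 42
G (P1): max(38, -20, 24, -33) = 38
H (P1): max(2, -42, 47) = 47
E (P2): min(42, 38, 47) = 38
Root (P1): max(-46, 38) = 38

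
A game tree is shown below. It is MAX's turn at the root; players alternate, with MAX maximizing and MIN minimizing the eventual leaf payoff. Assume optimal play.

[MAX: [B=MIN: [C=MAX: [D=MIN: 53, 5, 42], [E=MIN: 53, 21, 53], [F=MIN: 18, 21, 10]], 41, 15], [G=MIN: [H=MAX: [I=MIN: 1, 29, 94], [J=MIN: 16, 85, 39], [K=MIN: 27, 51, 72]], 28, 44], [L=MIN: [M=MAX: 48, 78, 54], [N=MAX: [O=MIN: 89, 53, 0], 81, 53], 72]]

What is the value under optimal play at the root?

72

D (MIN): min(53, 5, 42) = 5
E (MIN): min(53, 21, 53) = 21
F (MIN): min(18, 21, 10) = 10
C (MAX): max(5, 21, 10) = 21
B (MIN): min(21, 41, 15) = 15
I (MIN): min(1, 29, 94) = 1
J (MIN): min(16, 85, 39) = 16
K (MIN): min(27, 51, 72) = 27
H (MAX): max(1, 16, 27) = 27
G (MIN): min(27, 28, 44) = 27
M (MAX): max(48, 78, 54) = 78
O (MIN): min(89, 53, 0) = 0
N (MAX): max(0, 81, 53) = 81
L (MIN): min(78, 81, 72) = 72
Root (MAX): max(15, 27, 72) = 72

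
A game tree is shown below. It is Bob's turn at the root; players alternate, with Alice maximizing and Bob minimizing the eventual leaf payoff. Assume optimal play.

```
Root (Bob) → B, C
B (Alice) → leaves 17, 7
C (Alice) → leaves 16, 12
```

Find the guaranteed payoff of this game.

B (Alice): max(17, 7) = 17
C (Alice): max(16, 12) = 16
Root (Bob): min(17, 16) = 16

16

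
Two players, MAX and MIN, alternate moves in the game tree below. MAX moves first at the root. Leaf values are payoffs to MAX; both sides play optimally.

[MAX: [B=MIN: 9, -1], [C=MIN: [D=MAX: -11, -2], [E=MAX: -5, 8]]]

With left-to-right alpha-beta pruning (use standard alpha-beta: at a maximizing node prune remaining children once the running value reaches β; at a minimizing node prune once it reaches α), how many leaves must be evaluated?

B [α=-∞,β=+∞]: v=-1
D [α=-1,β=+∞]: v=-2
C [α=-1,β=+∞]: v=-2 after child 1 ≤ α → α-cutoff, skip 1
Root [α=-∞,β=+∞]: v=-1
Leaves evaluated: 4 of 6.

4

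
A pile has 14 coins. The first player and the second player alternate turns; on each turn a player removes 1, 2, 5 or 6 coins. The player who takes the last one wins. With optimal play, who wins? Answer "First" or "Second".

i:   0  1  2  3  4  5  6  7  8  9 10 11 12 13 14
     L  W  W  L  W  W  W  L  W  W  L  W  W  W  L
Position 14 is L, so the second player wins.

Second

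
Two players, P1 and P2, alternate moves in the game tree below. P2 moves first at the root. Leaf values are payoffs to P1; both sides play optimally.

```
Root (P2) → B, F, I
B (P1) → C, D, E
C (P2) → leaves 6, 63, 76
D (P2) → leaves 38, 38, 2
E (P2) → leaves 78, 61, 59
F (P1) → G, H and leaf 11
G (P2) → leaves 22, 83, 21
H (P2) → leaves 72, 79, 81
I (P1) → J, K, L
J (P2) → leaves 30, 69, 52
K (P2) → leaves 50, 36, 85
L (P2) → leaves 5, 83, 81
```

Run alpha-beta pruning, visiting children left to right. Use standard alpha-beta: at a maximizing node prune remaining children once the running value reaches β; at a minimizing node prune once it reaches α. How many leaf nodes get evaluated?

C [α=-∞,β=+∞]: v=6
D [α=6,β=+∞]: v=2
E [α=6,β=+∞]: v=59
B [α=-∞,β=+∞]: v=59
G [α=-∞,β=59]: v=21
H [α=21,β=59]: v=72
F [α=-∞,β=59]: v=72 after child 2 ≥ β → β-cutoff, skip 1
J [α=-∞,β=59]: v=30
K [α=30,β=59]: v=36
L [α=36,β=59]: v=5 after child 1 ≤ α → α-cutoff, skip 2
I [α=-∞,β=59]: v=36
Root [α=-∞,β=+∞]: v=36
Leaves evaluated: 22 of 25.

22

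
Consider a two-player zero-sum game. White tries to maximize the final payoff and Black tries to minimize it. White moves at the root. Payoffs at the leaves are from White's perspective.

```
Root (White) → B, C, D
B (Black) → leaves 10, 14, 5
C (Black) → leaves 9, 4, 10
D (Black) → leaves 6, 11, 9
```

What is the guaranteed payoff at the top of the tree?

B (Black): min(10, 14, 5) = 5
C (Black): min(9, 4, 10) = 4
D (Black): min(6, 11, 9) = 6
Root (White): max(5, 4, 6) = 6

6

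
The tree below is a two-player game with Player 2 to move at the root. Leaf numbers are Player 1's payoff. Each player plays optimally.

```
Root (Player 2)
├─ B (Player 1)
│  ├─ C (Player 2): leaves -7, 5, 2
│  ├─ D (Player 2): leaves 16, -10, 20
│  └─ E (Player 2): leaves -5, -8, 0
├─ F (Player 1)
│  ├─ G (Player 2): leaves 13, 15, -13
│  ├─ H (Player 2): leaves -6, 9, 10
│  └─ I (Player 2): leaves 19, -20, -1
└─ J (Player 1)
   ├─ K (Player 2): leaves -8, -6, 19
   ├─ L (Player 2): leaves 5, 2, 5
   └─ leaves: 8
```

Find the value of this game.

-7

C (Player 2): min(-7, 5, 2) = -7
D (Player 2): min(16, -10, 20) = -10
E (Player 2): min(-5, -8, 0) = -8
B (Player 1): max(-7, -10, -8) = -7
G (Player 2): min(13, 15, -13) = -13
H (Player 2): min(-6, 9, 10) = -6
I (Player 2): min(19, -20, -1) = -20
F (Player 1): max(-13, -6, -20) = -6
K (Player 2): min(-8, -6, 19) = -8
L (Player 2): min(5, 2, 5) = 2
J (Player 1): max(-8, 2, 8) = 8
Root (Player 2): min(-7, -6, 8) = -7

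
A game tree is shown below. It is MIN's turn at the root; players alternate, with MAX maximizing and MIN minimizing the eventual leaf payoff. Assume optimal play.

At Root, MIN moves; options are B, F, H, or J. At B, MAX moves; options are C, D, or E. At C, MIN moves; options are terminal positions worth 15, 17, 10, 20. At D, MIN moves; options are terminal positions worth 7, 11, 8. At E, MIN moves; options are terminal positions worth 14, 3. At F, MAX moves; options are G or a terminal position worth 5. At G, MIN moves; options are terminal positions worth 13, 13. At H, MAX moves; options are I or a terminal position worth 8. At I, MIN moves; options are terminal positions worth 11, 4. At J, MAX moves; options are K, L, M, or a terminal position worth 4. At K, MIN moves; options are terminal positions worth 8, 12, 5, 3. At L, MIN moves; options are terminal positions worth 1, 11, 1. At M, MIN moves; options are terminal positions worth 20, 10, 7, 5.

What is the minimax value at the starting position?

C (MIN): min(15, 17, 10, 20) = 10
D (MIN): min(7, 11, 8) = 7
E (MIN): min(14, 3) = 3
B (MAX): max(10, 7, 3) = 10
G (MIN): min(13, 13) = 13
F (MAX): max(13, 5) = 13
I (MIN): min(11, 4) = 4
H (MAX): max(4, 8) = 8
K (MIN): min(8, 12, 5, 3) = 3
L (MIN): min(1, 11, 1) = 1
M (MIN): min(20, 10, 7, 5) = 5
J (MAX): max(3, 1, 5, 4) = 5
Root (MIN): min(10, 13, 8, 5) = 5

5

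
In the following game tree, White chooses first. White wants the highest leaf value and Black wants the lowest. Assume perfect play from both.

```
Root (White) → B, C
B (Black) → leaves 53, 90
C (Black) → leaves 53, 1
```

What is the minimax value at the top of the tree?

B (Black): min(53, 90) = 53
C (Black): min(53, 1) = 1
Root (White): max(53, 1) = 53

53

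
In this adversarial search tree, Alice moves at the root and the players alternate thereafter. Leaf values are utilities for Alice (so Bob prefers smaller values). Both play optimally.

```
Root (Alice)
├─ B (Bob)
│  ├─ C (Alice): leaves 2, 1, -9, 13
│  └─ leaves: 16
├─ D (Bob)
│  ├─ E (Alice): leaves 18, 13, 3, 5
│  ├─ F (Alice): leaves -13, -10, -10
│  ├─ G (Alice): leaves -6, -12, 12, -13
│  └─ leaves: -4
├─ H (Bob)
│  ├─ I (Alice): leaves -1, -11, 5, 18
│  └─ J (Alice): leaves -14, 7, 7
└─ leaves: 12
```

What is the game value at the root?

13

C (Alice): max(2, 1, -9, 13) = 13
B (Bob): min(13, 16) = 13
E (Alice): max(18, 13, 3, 5) = 18
F (Alice): max(-13, -10, -10) = -10
G (Alice): max(-6, -12, 12, -13) = 12
D (Bob): min(18, -10, 12, -4) = -10
I (Alice): max(-1, -11, 5, 18) = 18
J (Alice): max(-14, 7, 7) = 7
H (Bob): min(18, 7) = 7
Root (Alice): max(13, -10, 7, 12) = 13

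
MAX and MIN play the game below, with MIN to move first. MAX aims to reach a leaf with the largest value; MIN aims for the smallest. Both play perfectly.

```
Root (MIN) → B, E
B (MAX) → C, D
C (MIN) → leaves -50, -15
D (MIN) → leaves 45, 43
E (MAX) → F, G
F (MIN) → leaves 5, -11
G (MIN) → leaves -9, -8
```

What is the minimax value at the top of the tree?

-9

C (MIN): min(-50, -15) = -50
D (MIN): min(45, 43) = 43
B (MAX): max(-50, 43) = 43
F (MIN): min(5, -11) = -11
G (MIN): min(-9, -8) = -9
E (MAX): max(-11, -9) = -9
Root (MIN): min(43, -9) = -9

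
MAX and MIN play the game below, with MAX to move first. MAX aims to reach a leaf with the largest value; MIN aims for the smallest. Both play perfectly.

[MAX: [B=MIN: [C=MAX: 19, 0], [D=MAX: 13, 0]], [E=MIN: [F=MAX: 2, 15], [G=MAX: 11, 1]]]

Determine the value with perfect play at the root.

C (MAX): max(19, 0) = 19
D (MAX): max(13, 0) = 13
B (MIN): min(19, 13) = 13
F (MAX): max(2, 15) = 15
G (MAX): max(11, 1) = 11
E (MIN): min(15, 11) = 11
Root (MAX): max(13, 11) = 13

13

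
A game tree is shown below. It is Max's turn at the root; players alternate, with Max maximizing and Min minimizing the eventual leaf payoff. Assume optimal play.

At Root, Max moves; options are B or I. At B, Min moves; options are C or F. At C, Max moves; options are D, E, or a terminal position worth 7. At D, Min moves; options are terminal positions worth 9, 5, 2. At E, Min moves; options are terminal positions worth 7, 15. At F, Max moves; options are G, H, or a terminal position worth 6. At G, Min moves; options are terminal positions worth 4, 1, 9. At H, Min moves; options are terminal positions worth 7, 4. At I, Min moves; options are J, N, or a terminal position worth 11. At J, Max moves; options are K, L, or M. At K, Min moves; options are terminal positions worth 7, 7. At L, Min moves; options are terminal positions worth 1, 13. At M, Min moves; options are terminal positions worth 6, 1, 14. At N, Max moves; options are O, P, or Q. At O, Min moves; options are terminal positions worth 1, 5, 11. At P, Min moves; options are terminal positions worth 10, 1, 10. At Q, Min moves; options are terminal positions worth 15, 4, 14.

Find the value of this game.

6

D (Min): min(9, 5, 2) = 2
E (Min): min(7, 15) = 7
C (Max): max(2, 7, 7) = 7
G (Min): min(4, 1, 9) = 1
H (Min): min(7, 4) = 4
F (Max): max(1, 4, 6) = 6
B (Min): min(7, 6) = 6
K (Min): min(7, 7) = 7
L (Min): min(1, 13) = 1
M (Min): min(6, 1, 14) = 1
J (Max): max(7, 1, 1) = 7
O (Min): min(1, 5, 11) = 1
P (Min): min(10, 1, 10) = 1
Q (Min): min(15, 4, 14) = 4
N (Max): max(1, 1, 4) = 4
I (Min): min(7, 4, 11) = 4
Root (Max): max(6, 4) = 6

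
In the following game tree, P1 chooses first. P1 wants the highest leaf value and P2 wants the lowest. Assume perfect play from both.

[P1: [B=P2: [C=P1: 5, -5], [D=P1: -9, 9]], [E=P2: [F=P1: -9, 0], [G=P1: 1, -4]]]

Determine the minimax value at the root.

C (P1): max(5, -5) = 5
D (P1): max(-9, 9) = 9
B (P2): min(5, 9) = 5
F (P1): max(-9, 0) = 0
G (P1): max(1, -4) = 1
E (P2): min(0, 1) = 0
Root (P1): max(5, 0) = 5

5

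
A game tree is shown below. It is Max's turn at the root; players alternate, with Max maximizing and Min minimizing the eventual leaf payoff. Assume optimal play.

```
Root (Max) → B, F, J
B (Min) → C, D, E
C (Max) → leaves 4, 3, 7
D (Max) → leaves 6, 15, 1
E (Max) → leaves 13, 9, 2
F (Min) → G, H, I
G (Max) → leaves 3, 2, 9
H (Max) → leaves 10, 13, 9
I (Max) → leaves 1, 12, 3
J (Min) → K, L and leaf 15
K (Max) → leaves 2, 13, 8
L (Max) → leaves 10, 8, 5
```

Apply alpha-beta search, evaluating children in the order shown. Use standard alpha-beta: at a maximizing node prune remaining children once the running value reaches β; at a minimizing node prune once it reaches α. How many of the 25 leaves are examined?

19

C [α=-∞,β=+∞]: v=7
D [α=-∞,β=7]: v=15 after child 2 ≥ β → β-cutoff, skip 1
E [α=-∞,β=7]: v=13 after child 1 ≥ β → β-cutoff, skip 2
B [α=-∞,β=+∞]: v=7
G [α=7,β=+∞]: v=9
H [α=7,β=9]: v=10 after child 1 ≥ β → β-cutoff, skip 2
I [α=7,β=9]: v=12 after child 2 ≥ β → β-cutoff, skip 1
F [α=7,β=+∞]: v=9
K [α=9,β=+∞]: v=13
L [α=9,β=13]: v=10
J [α=9,β=+∞]: v=10
Root [α=-∞,β=+∞]: v=10
Leaves evaluated: 19 of 25.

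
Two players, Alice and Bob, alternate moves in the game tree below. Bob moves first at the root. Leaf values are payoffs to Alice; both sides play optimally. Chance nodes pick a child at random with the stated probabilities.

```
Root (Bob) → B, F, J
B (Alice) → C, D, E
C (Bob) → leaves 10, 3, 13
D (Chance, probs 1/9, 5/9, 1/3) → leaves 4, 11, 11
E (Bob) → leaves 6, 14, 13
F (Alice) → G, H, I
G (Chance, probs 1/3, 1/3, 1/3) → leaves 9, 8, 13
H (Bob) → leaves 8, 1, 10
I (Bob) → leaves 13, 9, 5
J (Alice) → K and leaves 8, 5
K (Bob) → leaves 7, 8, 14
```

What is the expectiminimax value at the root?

C (Bob): min(10, 3, 13) = 3
D (Chance): 1/9·4 + 5/9·11 + 1/3·11 = 10.22
E (Bob): min(6, 14, 13) = 6
B (Alice): max(3, 10.22, 6) = 10.22
G (Chance): 1/3·9 + 1/3·8 + 1/3·13 = 10
H (Bob): min(8, 1, 10) = 1
I (Bob): min(13, 9, 5) = 5
F (Alice): max(10, 1, 5) = 10
K (Bob): min(7, 8, 14) = 7
J (Alice): max(7, 8, 5) = 8
Root (Bob): min(10.22, 10, 8) = 8

8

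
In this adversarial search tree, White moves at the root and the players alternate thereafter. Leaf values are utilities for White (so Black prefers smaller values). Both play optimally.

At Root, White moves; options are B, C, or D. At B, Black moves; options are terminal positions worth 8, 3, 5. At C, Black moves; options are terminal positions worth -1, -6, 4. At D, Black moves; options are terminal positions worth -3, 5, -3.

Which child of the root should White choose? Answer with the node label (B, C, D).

B

B (Black): min(8, 3, 5) = 3
C (Black): min(-1, -6, 4) = -6
D (Black): min(-3, 5, -3) = -3
Root (White): max(3, -6, -3) = 3
White picks the child with the highest value: B (value 3).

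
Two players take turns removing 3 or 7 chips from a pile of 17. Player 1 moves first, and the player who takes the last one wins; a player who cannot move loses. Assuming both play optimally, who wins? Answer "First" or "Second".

i:   0  1  2  3  4  5  6  7  8  9 10 11 12 13 14 15 16 17
     L  L  L  W  W  W  L  W  W  W  L  L  L  W  W  W  L  W
Position 17 is W, so the first player wins.

First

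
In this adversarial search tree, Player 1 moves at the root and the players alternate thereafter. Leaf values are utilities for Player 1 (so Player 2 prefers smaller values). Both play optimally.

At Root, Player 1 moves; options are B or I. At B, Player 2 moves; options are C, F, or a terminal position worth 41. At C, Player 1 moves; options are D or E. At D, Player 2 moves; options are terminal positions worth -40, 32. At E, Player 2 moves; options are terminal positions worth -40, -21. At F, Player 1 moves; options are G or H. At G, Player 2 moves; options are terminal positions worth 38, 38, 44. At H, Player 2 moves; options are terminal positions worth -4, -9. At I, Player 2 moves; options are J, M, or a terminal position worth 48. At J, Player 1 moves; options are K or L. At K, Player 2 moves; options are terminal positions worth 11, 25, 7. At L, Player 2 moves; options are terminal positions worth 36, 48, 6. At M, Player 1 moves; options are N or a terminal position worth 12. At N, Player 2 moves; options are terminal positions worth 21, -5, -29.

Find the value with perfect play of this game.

7

D (Player 2): min(-40, 32) = -40
E (Player 2): min(-40, -21) = -40
C (Player 1): max(-40, -40) = -40
G (Player 2): min(38, 38, 44) = 38
H (Player 2): min(-4, -9) = -9
F (Player 1): max(38, -9) = 38
B (Player 2): min(-40, 38, 41) = -40
K (Player 2): min(11, 25, 7) = 7
L (Player 2): min(36, 48, 6) = 6
J (Player 1): max(7, 6) = 7
N (Player 2): min(21, -5, -29) = -29
M (Player 1): max(-29, 12) = 12
I (Player 2): min(7, 12, 48) = 7
Root (Player 1): max(-40, 7) = 7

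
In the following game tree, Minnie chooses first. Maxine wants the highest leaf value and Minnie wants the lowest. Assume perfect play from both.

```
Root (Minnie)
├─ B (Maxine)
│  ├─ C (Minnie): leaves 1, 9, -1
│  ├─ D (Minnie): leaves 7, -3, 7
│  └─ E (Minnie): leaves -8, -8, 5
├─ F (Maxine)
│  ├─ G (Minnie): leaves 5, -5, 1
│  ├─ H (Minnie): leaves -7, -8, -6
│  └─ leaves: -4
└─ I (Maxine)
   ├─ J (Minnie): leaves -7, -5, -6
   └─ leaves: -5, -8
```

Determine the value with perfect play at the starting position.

C (Minnie): min(1, 9, -1) = -1
D (Minnie): min(7, -3, 7) = -3
E (Minnie): min(-8, -8, 5) = -8
B (Maxine): max(-1, -3, -8) = -1
G (Minnie): min(5, -5, 1) = -5
H (Minnie): min(-7, -8, -6) = -8
F (Maxine): max(-5, -8, -4) = -4
J (Minnie): min(-7, -5, -6) = -7
I (Maxine): max(-7, -5, -8) = -5
Root (Minnie): min(-1, -4, -5) = -5

-5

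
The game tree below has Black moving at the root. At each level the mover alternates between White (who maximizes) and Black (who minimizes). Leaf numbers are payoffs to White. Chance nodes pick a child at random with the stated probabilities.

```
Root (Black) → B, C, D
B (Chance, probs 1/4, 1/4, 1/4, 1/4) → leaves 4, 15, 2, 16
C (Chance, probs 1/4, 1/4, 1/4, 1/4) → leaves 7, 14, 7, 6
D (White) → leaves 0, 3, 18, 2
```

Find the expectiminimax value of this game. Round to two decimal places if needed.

B (Chance): 1/4·4 + 1/4·15 + 1/4·2 + 1/4·16 = 9.25
C (Chance): 1/4·7 + 1/4·14 + 1/4·7 + 1/4·6 = 8.5
D (White): max(0, 3, 18, 2) = 18
Root (Black): min(9.25, 8.5, 18) = 8.5

8.5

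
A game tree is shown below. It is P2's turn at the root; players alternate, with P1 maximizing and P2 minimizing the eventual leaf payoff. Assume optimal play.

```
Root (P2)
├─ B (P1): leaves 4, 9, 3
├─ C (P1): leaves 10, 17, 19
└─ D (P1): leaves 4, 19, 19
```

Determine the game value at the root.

9

B (P1): max(4, 9, 3) = 9
C (P1): max(10, 17, 19) = 19
D (P1): max(4, 19, 19) = 19
Root (P2): min(9, 19, 19) = 9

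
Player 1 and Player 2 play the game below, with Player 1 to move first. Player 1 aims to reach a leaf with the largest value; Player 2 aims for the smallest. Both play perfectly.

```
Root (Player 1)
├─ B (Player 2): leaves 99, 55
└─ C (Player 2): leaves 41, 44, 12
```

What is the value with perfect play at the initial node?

B (Player 2): min(99, 55) = 55
C (Player 2): min(41, 44, 12) = 12
Root (Player 1): max(55, 12) = 55

55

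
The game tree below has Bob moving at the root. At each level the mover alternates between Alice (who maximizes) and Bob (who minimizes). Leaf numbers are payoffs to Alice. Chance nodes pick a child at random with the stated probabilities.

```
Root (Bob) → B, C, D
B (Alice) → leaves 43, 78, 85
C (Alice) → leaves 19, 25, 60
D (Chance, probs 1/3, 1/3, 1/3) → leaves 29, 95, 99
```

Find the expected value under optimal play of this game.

B (Alice): max(43, 78, 85) = 85
C (Alice): max(19, 25, 60) = 60
D (Chance): 1/3·29 + 1/3·95 + 1/3·99 = 74.33
Root (Bob): min(85, 60, 74.33) = 60

60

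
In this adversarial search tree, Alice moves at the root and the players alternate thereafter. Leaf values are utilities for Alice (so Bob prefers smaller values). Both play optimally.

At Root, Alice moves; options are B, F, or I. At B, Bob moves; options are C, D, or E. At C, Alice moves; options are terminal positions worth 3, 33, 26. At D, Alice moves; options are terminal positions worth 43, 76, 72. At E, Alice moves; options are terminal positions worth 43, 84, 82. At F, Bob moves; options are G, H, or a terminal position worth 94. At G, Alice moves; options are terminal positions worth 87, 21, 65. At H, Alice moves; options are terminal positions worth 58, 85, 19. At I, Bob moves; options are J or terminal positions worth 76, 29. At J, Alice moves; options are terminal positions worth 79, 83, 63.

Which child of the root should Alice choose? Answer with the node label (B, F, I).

C (Alice): max(3, 33, 26) = 33
D (Alice): max(43, 76, 72) = 76
E (Alice): max(43, 84, 82) = 84
B (Bob): min(33, 76, 84) = 33
G (Alice): max(87, 21, 65) = 87
H (Alice): max(58, 85, 19) = 85
F (Bob): min(87, 85, 94) = 85
J (Alice): max(79, 83, 63) = 83
I (Bob): min(83, 76, 29) = 29
Root (Alice): max(33, 85, 29) = 85
Alice picks the child with the highest value: F (value 85).

F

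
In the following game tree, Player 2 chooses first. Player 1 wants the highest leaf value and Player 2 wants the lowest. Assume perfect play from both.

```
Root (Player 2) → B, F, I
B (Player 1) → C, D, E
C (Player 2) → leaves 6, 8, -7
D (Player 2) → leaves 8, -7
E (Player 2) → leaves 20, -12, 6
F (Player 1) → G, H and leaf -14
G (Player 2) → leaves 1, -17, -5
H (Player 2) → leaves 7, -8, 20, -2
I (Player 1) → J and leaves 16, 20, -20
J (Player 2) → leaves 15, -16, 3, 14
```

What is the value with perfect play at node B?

C: min(6, 8, -7) = -7
D: min(8, -7) = -7
E: min(20, -12, 6) = -12
B: max(-7, -7, -12) = -7

-7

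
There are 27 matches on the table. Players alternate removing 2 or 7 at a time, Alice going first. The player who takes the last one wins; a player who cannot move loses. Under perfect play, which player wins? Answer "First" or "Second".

Second

Compute winning (W) and losing (L) positions by backward induction:
i:   0  1  2  3  4  5  6  7  8  9 10 11 12 13 14 15 16 17 18 19 20 21 22 23 24 25 26 27
     L  L  W  W  L  L  W  W  W  L  L  W  W  L  L  W  W  W  L  L  W  W  L  L  W  W  W  L
Position 27 is L, so the second player wins.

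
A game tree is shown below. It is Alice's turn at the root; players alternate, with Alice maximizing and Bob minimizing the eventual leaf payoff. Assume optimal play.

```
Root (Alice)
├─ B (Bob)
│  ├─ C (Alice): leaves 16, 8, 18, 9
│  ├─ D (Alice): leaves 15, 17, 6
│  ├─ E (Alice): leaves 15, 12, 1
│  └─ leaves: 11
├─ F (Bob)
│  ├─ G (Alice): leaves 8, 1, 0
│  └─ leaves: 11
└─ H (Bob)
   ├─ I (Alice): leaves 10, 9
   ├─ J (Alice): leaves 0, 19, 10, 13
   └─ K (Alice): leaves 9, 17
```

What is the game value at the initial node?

C (Alice): max(16, 8, 18, 9) = 18
D (Alice): max(15, 17, 6) = 17
E (Alice): max(15, 12, 1) = 15
B (Bob): min(18, 17, 15, 11) = 11
G (Alice): max(8, 1, 0) = 8
F (Bob): min(8, 11) = 8
I (Alice): max(10, 9) = 10
J (Alice): max(0, 19, 10, 13) = 19
K (Alice): max(9, 17) = 17
H (Bob): min(10, 19, 17) = 10
Root (Alice): max(11, 8, 10) = 11

11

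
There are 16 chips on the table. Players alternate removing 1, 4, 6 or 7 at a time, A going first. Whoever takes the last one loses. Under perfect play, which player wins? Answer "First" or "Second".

Positions where the player to move wins (W) vs loses (L):
i:   0  1  2  3  4  5  6  7  8  9 10 11 12 13 14 15 16
     W  L  W  L  W  W  L  W  W  W  W  L  W  W  L  W  L
Position 16 is L, so the second player wins.

Second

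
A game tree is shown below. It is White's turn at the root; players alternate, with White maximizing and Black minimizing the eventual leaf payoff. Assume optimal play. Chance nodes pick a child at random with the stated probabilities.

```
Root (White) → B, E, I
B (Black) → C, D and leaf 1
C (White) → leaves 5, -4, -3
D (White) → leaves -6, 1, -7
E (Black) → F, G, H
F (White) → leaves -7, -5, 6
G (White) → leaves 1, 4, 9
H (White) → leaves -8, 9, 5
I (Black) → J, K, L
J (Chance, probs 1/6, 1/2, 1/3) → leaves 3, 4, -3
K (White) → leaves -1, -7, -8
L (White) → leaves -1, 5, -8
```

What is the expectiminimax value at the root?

C (White): max(5, -4, -3) = 5
D (White): max(-6, 1, -7) = 1
B (Black): min(5, 1, 1) = 1
F (White): max(-7, -5, 6) = 6
G (White): max(1, 4, 9) = 9
H (White): max(-8, 9, 5) = 9
E (Black): min(6, 9, 9) = 6
J (Chance): 1/6·3 + 1/2·4 + 1/3·-3 = 1.5
K (White): max(-1, -7, -8) = -1
L (White): max(-1, 5, -8) = 5
I (Black): min(1.5, -1, 5) = -1
Root (White): max(1, 6, -1) = 6

6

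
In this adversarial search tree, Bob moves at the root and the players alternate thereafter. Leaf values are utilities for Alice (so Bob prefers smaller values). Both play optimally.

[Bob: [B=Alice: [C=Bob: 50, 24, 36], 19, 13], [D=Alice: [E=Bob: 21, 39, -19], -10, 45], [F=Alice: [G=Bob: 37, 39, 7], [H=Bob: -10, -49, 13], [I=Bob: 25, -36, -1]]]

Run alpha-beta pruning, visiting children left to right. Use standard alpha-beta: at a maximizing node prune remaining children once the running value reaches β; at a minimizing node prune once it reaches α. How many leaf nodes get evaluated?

16

C [α=-∞,β=+∞]: v=24
B [α=-∞,β=+∞]: v=24
E [α=-∞,β=24]: v=-19
D [α=-∞,β=24]: v=45
G [α=-∞,β=24]: v=7
H [α=7,β=24]: v=-10 after child 1 ≤ α → α-cutoff, skip 2
I [α=7,β=24]: v=-36 after child 2 ≤ α → α-cutoff, skip 1
F [α=-∞,β=24]: v=7
Root [α=-∞,β=+∞]: v=7
Leaves evaluated: 16 of 19.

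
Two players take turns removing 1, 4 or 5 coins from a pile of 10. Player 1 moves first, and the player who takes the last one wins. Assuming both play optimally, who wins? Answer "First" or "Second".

Compute winning (W) and losing (L) positions by backward induction:
i:   0  1  2  3  4  5  6  7  8  9 10
     L  W  L  W  W  W  W  W  L  W  L
Position 10 is L, so the second player wins.

Second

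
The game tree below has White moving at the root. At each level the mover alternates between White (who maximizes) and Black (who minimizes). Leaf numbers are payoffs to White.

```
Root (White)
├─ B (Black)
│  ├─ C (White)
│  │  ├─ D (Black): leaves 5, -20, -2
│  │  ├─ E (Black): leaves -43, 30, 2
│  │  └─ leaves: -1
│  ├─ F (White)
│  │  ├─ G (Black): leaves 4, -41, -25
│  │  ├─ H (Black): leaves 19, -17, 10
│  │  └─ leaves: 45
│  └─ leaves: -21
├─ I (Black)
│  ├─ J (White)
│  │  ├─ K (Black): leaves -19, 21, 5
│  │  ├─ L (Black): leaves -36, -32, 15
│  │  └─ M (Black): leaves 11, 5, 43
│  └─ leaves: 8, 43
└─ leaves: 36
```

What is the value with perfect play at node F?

45

G: min(4, -41, -25) = -41
H: min(19, -17, 10) = -17
F: max(-41, -17, 45) = 45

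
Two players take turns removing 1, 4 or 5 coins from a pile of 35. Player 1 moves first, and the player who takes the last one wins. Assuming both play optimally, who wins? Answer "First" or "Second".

First

W/L table (W = player to move can force a win):
i:   0  1  2  3  4  5  6  7  8  9 10 11 12 13 14 15 16 17 18 19 20 21 22 23 24 25 26 27 28 29 30 31 32 33 34 35
     L  W  L  W  W  W  W  W  L  W  L  W  W  W  W  W  L  W  L  W  W  W  W  W  L  W  L  W  W  W  W  W  L  W  L  W
Position 35 is W, so the first player wins.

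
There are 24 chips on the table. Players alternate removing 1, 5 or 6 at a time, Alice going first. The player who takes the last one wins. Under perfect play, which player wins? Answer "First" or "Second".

Second

i:   0  1  2  3  4  5  6  7  8  9 10 11 12 13 14 15 16 17 18 19 20 21 22 23 24
     L  W  L  W  L  W  W  W  W  W  W  L  W  L  W  L  W  W  W  W  W  W  L  W  L
Position 24 is L, so the second player wins.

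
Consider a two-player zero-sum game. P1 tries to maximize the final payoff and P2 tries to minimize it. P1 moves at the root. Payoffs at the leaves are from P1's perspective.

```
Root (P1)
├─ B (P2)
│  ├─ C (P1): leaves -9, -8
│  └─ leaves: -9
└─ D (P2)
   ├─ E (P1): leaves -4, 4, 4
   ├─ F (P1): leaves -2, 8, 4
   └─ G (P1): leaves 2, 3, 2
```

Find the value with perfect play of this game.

3

C (P1): max(-9, -8) = -8
B (P2): min(-8, -9) = -9
E (P1): max(-4, 4, 4) = 4
F (P1): max(-2, 8, 4) = 8
G (P1): max(2, 3, 2) = 3
D (P2): min(4, 8, 3) = 3
Root (P1): max(-9, 3) = 3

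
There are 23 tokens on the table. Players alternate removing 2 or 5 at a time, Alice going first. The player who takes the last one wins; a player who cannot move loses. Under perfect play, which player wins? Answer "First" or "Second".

First

Mark each pile size as W (mover wins) or L (mover loses):
i:   0  1  2  3  4  5  6  7  8  9 10 11 12 13 14 15 16 17 18 19 20 21 22 23
     L  L  W  W  L  W  W  L  L  W  W  L  W  W  L  L  W  W  L  W  W  L  L  W
Position 23 is W, so the first player wins.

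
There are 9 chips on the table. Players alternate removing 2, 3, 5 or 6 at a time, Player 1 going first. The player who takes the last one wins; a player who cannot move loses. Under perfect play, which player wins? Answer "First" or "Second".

Second

Mark each pile size as W (mover wins) or L (mover loses):
i:   0  1  2  3  4  5  6  7  8  9
     L  L  W  W  W  W  W  W  L  L
Position 9 is L, so the second player wins.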